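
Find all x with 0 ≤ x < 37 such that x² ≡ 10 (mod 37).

11, 26

37 ≡ 1 (mod 4), so we find a root by search.
Trying successive values, 11² = 121 ≡ 10 (mod 37). The other root is 37 − 11 = 26.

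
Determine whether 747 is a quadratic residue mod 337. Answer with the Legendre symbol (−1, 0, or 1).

First reduce: 747 ≡ 73 (mod 337).
Reciprocity: 73 ≡ 1 and 337 ≡ 1 (mod 4), so (73/337) = +(337/73).
Reduce top mod 73: now compute (45/73).
Reciprocity: 45 ≡ 1 and 73 ≡ 1 (mod 4), so (45/73) = +(73/45).
Reduce top mod 45: now compute (28/45).
Pull out 2^2: since 45 ≡ 5 (mod 8), (2/45) = -1, so (2/45)^2 = +1.
Reciprocity: 7 ≡ 3 and 45 ≡ 1 (mod 4), so (7/45) = +(45/7).
Reduce top mod 7: now compute (3/7).
Reciprocity: 3 ≡ 3 and 7 ≡ 3 (mod 4), so (3/7) = −(7/3).
Reduce top mod 3: now compute (1/3).
Reached (1/3) = 1. Collecting the sign flips along the way, the symbol is -1.

-1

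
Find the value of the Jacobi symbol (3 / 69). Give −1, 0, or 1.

0

Reciprocity: 3 ≡ 3 and 69 ≡ 1 (mod 4), so (3/69) = +(69/3).
Reduce top mod 3: now compute (0/3).
Top reduces to 0: gcd > 1, so the symbol is 0.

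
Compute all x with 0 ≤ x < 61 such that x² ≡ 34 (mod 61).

61 ≡ 1 (mod 4), so we find a root by search.
Trying successive values, 20² = 400 ≡ 34 (mod 61). The other root is 61 − 20 = 41.

20, 41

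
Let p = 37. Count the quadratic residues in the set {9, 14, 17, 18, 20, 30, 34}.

(9/37) = +1 → QR.
(14/37) = -1 → non-residue.
(17/37) = -1 → non-residue.
(18/37) = -1 → non-residue.
(20/37) = -1 → non-residue.
(30/37) = +1 → QR.
(34/37) = +1 → QR.
Total quadratic residues among the 7: 3.

3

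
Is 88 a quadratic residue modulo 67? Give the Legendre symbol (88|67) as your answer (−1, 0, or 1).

First reduce: 88 ≡ 21 (mod 67).
Reciprocity: 21 ≡ 1 and 67 ≡ 3 (mod 4), so (21/67) = +(67/21).
Reduce top mod 21: now compute (4/21).
Pull out 2^2: since 21 ≡ 5 (mod 8), (2/21) = -1, so (2/21)^2 = +1.
Reached (1/21) = 1. Collecting the sign flips along the way, the symbol is +1.

1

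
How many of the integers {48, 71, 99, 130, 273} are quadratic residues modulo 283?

3

(48/283) = -1 → non-residue.
(71/283) = +1 → QR.
(99/283) = +1 → QR.
(130/283) = +1 → QR.
(273/283) = -1 → non-residue.
Total quadratic residues among the 5: 3.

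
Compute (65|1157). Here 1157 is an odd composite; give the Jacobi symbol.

0

Reciprocity: 65 ≡ 1 and 1157 ≡ 1 (mod 4), so (65/1157) = +(1157/65).
Reduce top mod 65: now compute (52/65).
Pull out 2^2: since 65 ≡ 1 (mod 8), (2/65) = +1, so (2/65)^2 = +1.
Reciprocity: 13 ≡ 1 and 65 ≡ 1 (mod 4), so (13/65) = +(65/13).
Reduce top mod 13: now compute (0/13).
Top reduces to 0: gcd > 1, so the symbol is 0.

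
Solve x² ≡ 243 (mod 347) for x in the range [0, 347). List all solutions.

161, 186

Since 347 ≡ 3 (mod 4), a square root of 243 is 243^((347+1)/4) = 243^87 mod 347.
Repeated squaring: 243^2≡59, 243^4≡11, 243^8≡121, 243^16≡67, 243^32≡325, 243^64≡137 (mod 347).
243^87 = 243^(64+16+4+2+1) ≡ 161 (mod 347).
Check: 161² = 25921 ≡ 243 (mod 347). The two roots are 161 and 186.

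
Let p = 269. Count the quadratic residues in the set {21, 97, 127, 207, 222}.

5

(21/269) = +1 → QR.
(97/269) = +1 → QR.
(127/269) = +1 → QR.
(207/269) = +1 → QR.
(222/269) = +1 → QR.
Total quadratic residues among the 5: 5.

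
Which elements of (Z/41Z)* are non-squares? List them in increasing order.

Square k = 1,…,20 (k and 41−k give the same square):
1²=1, 2²=4, 3²=9, 4²=16, 5²=25, 6²=36, 7²≡8, 8²≡23, 9²≡40, 10²≡18, 11²≡39, 12²≡21, 13²≡5, 14²≡32, 15²≡20, 16²≡10, 17²≡2, 18²≡37, 19²≡33, 20²≡31 (mod 41).
The residues are {1, 2, 4, 5, 8, 9, 10, 16, 18, 20, 21, 23, 25, 31, 32, 33, 36, 37, 39, 40}; the non-residues are the remaining 20 nonzero classes.

3, 6, 7, 11, 12, 13, 14, 15, 17, 19, 22, 24, 26, 27, 28, 29, 30, 34, 35, 38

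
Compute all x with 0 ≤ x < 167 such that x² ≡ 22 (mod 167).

32, 135

Since 167 ≡ 3 (mod 4), a square root of 22 is 22^((167+1)/4) = 22^42 mod 167.
Repeated squaring: 22^2≡150, 22^4≡122, 22^8≡21, 22^16≡107, 22^32≡93 (mod 167).
22^42 = 22^(32+8+2) ≡ 32 (mod 167).
Check: 32² = 1024 ≡ 22 (mod 167). The two roots are 32 and 135.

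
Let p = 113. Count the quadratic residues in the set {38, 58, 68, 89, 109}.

(38/113) = -1 → non-residue.
(58/113) = -1 → non-residue.
(68/113) = -1 → non-residue.
(89/113) = -1 → non-residue.
(109/113) = +1 → QR.
Total quadratic residues among the 5: 1.

1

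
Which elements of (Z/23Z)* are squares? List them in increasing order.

1 2 3 4 6 8 9 12 13 16 18

Square k = 1,…,11 (k and 23−k give the same square):
1²=1, 2²=4, 3²=9, 4²=16, 5²≡2, 6²≡13, 7²≡3, 8²≡18, 9²≡12, 10²≡8, 11²≡6 (mod 23).
So the quadratic residues mod 23 are {1, 2, 3, 4, 6, 8, 9, 12, 13, 16, 18}.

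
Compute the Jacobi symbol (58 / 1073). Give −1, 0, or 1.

Pull out 2: since 1073 ≡ 1 (mod 8), (2/1073) = +1.
Reciprocity: 29 ≡ 1 and 1073 ≡ 1 (mod 4), so (29/1073) = +(1073/29).
Reduce top mod 29: now compute (0/29).
Top reduces to 0: gcd > 1, so the symbol is 0.

0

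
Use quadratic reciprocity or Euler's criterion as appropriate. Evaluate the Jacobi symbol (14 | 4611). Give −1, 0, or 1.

-1

Pull out 2: since 4611 ≡ 3 (mod 8), (2/4611) = -1.
Reciprocity: 7 ≡ 3 and 4611 ≡ 3 (mod 4), so (7/4611) = −(4611/7).
Reduce top mod 7: now compute (5/7).
Reciprocity: 5 ≡ 1 and 7 ≡ 3 (mod 4), so (5/7) = +(7/5).
Reduce top mod 5: now compute (2/5).
Pull out 2: since 5 ≡ 5 (mod 8), (2/5) = -1.
Reached (1/5) = 1. Collecting the sign flips along the way, the symbol is -1.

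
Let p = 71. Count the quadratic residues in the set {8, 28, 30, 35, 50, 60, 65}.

4

(8/71) = +1 → QR.
(28/71) = -1 → non-residue.
(30/71) = +1 → QR.
(35/71) = -1 → non-residue.
(50/71) = +1 → QR.
(60/71) = +1 → QR.
(65/71) = -1 → non-residue.
Total quadratic residues among the 7: 4.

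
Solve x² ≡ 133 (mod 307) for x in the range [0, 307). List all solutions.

146, 161

Since 307 ≡ 3 (mod 4), a square root of 133 is 133^((307+1)/4) = 133^77 mod 307.
Repeated squaring: 133^2≡190, 133^4≡181, 133^8≡219, 133^16≡69, 133^32≡156, 133^64≡83 (mod 307).
133^77 = 133^(64+8+4+1) ≡ 146 (mod 307).
Check: 146² = 21316 ≡ 133 (mod 307). The two roots are 146 and 161.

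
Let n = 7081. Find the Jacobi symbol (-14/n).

1

First reduce: -14 ≡ 7067 (mod 7081).
Reciprocity: 7067 ≡ 3 and 7081 ≡ 1 (mod 4), so (7067/7081) = +(7081/7067).
Reduce top mod 7067: now compute (14/7067).
Pull out 2: since 7067 ≡ 3 (mod 8), (2/7067) = -1.
Reciprocity: 7 ≡ 3 and 7067 ≡ 3 (mod 4), so (7/7067) = −(7067/7).
Reduce top mod 7: now compute (4/7).
Pull out 2^2: since 7 ≡ 7 (mod 8), (2/7) = +1, so (2/7)^2 = +1.
Reached (1/7) = 1. Collecting the sign flips along the way, the symbol is +1.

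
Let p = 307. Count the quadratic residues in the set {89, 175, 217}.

(89/307) = +1 → QR.
(175/307) = +1 → QR.
(217/307) = -1 → non-residue.
Total quadratic residues among the 3: 2.

2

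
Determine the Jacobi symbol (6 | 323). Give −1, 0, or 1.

Pull out 2: since 323 ≡ 3 (mod 8), (2/323) = -1.
Reciprocity: 3 ≡ 3 and 323 ≡ 3 (mod 4), so (3/323) = −(323/3).
Reduce top mod 3: now compute (2/3).
Pull out 2: since 3 ≡ 3 (mod 8), (2/3) = -1.
Reached (1/3) = 1. Collecting the sign flips along the way, the symbol is -1.

-1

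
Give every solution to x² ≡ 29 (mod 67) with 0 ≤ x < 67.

Since 67 ≡ 3 (mod 4), a square root of 29 is 29^((67+1)/4) = 29^17 mod 67.
Repeated squaring: 29^2≡37, 29^4≡29, 29^8≡37, 29^16≡29 (mod 67).
29^17 = 29^(16+1) ≡ 37 (mod 67).
Check: 37² = 1369 ≡ 29 (mod 67). The two roots are 30 and 37.

30, 37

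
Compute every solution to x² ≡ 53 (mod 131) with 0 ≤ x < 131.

61, 70

Since 131 ≡ 3 (mod 4), a square root of 53 is 53^((131+1)/4) = 53^33 mod 131.
Repeated squaring: 53^2≡58, 53^4≡89, 53^8≡61, 53^16≡53, 53^32≡58 (mod 131).
53^33 = 53^(32+1) ≡ 61 (mod 131).
Check: 61² = 3721 ≡ 53 (mod 131). The two roots are 61 and 70.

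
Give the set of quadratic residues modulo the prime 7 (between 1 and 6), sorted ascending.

1, 2, 4

Square k = 1,…,3 (k and 7−k give the same square):
1²=1, 2²=4, 3²≡2 (mod 7).
So the quadratic residues mod 7 are {1, 2, 4}.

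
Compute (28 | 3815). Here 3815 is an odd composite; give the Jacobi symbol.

Pull out 2^2: since 3815 ≡ 7 (mod 8), (2/3815) = +1, so (2/3815)^2 = +1.
Reciprocity: 7 ≡ 3 and 3815 ≡ 3 (mod 4), so (7/3815) = −(3815/7).
Reduce top mod 7: now compute (0/7).
Top reduces to 0: gcd > 1, so the symbol is 0.

0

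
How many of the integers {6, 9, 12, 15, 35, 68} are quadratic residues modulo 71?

4

(6/71) = +1 → QR.
(9/71) = +1 → QR.
(12/71) = +1 → QR.
(15/71) = +1 → QR.
(35/71) = -1 → non-residue.
(68/71) = -1 → non-residue.
Total quadratic residues among the 6: 4.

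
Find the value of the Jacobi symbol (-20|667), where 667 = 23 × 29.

1

First reduce: -20 ≡ 647 (mod 667).
Reciprocity: 647 ≡ 3 and 667 ≡ 3 (mod 4), so (647/667) = −(667/647).
Reduce top mod 647: now compute (20/647).
Pull out 2^2: since 647 ≡ 7 (mod 8), (2/647) = +1, so (2/647)^2 = +1.
Reciprocity: 5 ≡ 1 and 647 ≡ 3 (mod 4), so (5/647) = +(647/5).
Reduce top mod 5: now compute (2/5).
Pull out 2: since 5 ≡ 5 (mod 8), (2/5) = -1.
Reached (1/5) = 1. Collecting the sign flips along the way, the symbol is +1.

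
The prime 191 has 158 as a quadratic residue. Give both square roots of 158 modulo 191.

Since 191 ≡ 3 (mod 4), a square root of 158 is 158^((191+1)/4) = 158^48 mod 191.
Repeated squaring: 158^2≡134, 158^4≡2, 158^8≡4, 158^16≡16, 158^32≡65 (mod 191).
158^48 = 158^(32+16) ≡ 85 (mod 191).
Check: 85² = 7225 ≡ 158 (mod 191). The two roots are 85 and 106.

85, 106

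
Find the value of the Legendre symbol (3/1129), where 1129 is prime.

1

Reciprocity: 3 ≡ 3 and 1129 ≡ 1 (mod 4), so (3/1129) = +(1129/3).
Reduce top mod 3: now compute (1/3).
Reached (1/3) = 1. Collecting the sign flips along the way, the symbol is +1.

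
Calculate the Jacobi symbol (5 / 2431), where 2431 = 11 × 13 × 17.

1

Reciprocity: 5 ≡ 1 and 2431 ≡ 3 (mod 4), so (5/2431) = +(2431/5).
Reduce top mod 5: now compute (1/5).
Reached (1/5) = 1. Collecting the sign flips along the way, the symbol is +1.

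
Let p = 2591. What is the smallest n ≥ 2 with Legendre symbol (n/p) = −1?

(2/2591) = +1, so 2 is a residue.
(3/2591) = +1, so 3 is a residue.
(4/2591) = +1, so 4 is a residue.
(5/2591) = +1, so 5 is a residue.
(6/2591) = +1, so 6 is a residue.
(7/2591) = −1, so 7 is the smallest positive non-residue mod 2591.

7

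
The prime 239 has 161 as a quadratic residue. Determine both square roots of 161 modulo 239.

20, 219

Since 239 ≡ 3 (mod 4), a square root of 161 is 161^((239+1)/4) = 161^60 mod 239.
Repeated squaring: 161^2≡109, 161^4≡170, 161^8≡220, 161^16≡122, 161^32≡66 (mod 239).
161^60 = 161^(32+16+8+4) ≡ 20 (mod 239).
Check: 20² = 400 ≡ 161 (mod 239). The two roots are 20 and 219.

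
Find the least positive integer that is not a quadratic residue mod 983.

5

(2/983) = +1, so 2 is a residue.
(3/983) = +1, so 3 is a residue.
(4/983) = +1, so 4 is a residue.
(5/983) = −1, so 5 is the smallest positive non-residue mod 983.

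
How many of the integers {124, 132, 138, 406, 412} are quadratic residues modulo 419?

0

(124/419) = -1 → non-residue.
(132/419) = -1 → non-residue.
(138/419) = -1 → non-residue.
(406/419) = -1 → non-residue.
(412/419) = -1 → non-residue.
Total quadratic residues among the 5: 0.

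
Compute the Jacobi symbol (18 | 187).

Pull out 2: since 187 ≡ 3 (mod 8), (2/187) = -1.
Reciprocity: 9 ≡ 1 and 187 ≡ 3 (mod 4), so (9/187) = +(187/9).
Reduce top mod 9: now compute (7/9).
Reciprocity: 7 ≡ 3 and 9 ≡ 1 (mod 4), so (7/9) = +(9/7).
Reduce top mod 7: now compute (2/7).
Pull out 2: since 7 ≡ 7 (mod 8), (2/7) = +1.
Reached (1/7) = 1. Collecting the sign flips along the way, the symbol is -1.

-1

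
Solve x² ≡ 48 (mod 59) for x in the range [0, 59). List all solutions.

15, 44

Since 59 ≡ 3 (mod 4), a square root of 48 is 48^((59+1)/4) = 48^15 mod 59.
Repeated squaring: 48^2≡3, 48^4≡9, 48^8≡22 (mod 59).
48^15 = 48^(8+4+2+1) ≡ 15 (mod 59).
Check: 15² = 225 ≡ 48 (mod 59). The two roots are 15 and 44.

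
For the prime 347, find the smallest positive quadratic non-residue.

(2/347) = −1, so 2 is the smallest positive non-residue mod 347.

2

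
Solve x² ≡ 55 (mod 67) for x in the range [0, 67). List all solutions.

16, 51

Since 67 ≡ 3 (mod 4), a square root of 55 is 55^((67+1)/4) = 55^17 mod 67.
Repeated squaring: 55^2≡10, 55^4≡33, 55^8≡17, 55^16≡21 (mod 67).
55^17 = 55^(16+1) ≡ 16 (mod 67).
Check: 16² = 256 ≡ 55 (mod 67). The two roots are 16 and 51.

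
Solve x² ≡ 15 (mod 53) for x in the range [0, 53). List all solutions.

11, 42

53 ≡ 1 (mod 4), so we find a root by search.
Trying successive values, 11² = 121 ≡ 15 (mod 53). The other root is 53 − 11 = 42.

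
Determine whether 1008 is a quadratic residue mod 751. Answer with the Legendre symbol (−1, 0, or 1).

-1

First reduce: 1008 ≡ 257 (mod 751).
Reciprocity: 257 ≡ 1 and 751 ≡ 3 (mod 4), so (257/751) = +(751/257).
Reduce top mod 257: now compute (237/257).
Reciprocity: 237 ≡ 1 and 257 ≡ 1 (mod 4), so (237/257) = +(257/237).
Reduce top mod 237: now compute (20/237).
Pull out 2^2: since 237 ≡ 5 (mod 8), (2/237) = -1, so (2/237)^2 = +1.
Reciprocity: 5 ≡ 1 and 237 ≡ 1 (mod 4), so (5/237) = +(237/5).
Reduce top mod 5: now compute (2/5).
Pull out 2: since 5 ≡ 5 (mod 8), (2/5) = -1.
Reached (1/5) = 1. Collecting the sign flips along the way, the symbol is -1.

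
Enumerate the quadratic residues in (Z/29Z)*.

1 4 5 6 7 9 13 16 20 22 23 24 25 28

Square k = 1,…,14 (k and 29−k give the same square):
1²=1, 2²=4, 3²=9, 4²=16, 5²=25, 6²≡7, 7²≡20, 8²≡6, 9²≡23, 10²≡13, 11²≡5, 12²≡28, 13²≡24, 14²≡22 (mod 29).
So the quadratic residues mod 29 are {1, 4, 5, 6, 7, 9, 13, 16, 20, 22, 23, 24, 25, 28}.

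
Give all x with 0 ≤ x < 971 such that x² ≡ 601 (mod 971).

260, 711

Since 971 ≡ 3 (mod 4), a square root of 601 is 601^((971+1)/4) = 601^243 mod 971.
Repeated squaring: 601^2≡960, 601^4≡121, 601^8≡76, 601^16≡921, 601^32≡558, 601^64≡644, 601^128≡119 (mod 971).
601^243 = 601^(128+64+32+16+2+1) ≡ 260 (mod 971).
Check: 260² = 67600 ≡ 601 (mod 971). The two roots are 260 and 711.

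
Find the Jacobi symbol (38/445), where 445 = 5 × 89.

1

Pull out 2: since 445 ≡ 5 (mod 8), (2/445) = -1.
Reciprocity: 19 ≡ 3 and 445 ≡ 1 (mod 4), so (19/445) = +(445/19).
Reduce top mod 19: now compute (8/19).
Pull out 2^3: since 19 ≡ 3 (mod 8), (2/19) = -1, so (2/19)^3 = -1.
Reached (1/19) = 1. Collecting the sign flips along the way, the symbol is +1.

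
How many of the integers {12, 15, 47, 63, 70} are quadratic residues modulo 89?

(12/89) = -1 → non-residue.
(15/89) = -1 → non-residue.
(47/89) = +1 → QR.
(63/89) = -1 → non-residue.
(70/89) = -1 → non-residue.
Total quadratic residues among the 5: 1.

1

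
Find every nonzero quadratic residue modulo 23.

1, 2, 3, 4, 6, 8, 9, 12, 13, 16, 18

Square k = 1,…,11 (k and 23−k give the same square):
1²=1, 2²=4, 3²=9, 4²=16, 5²≡2, 6²≡13, 7²≡3, 8²≡18, 9²≡12, 10²≡8, 11²≡6 (mod 23).
So the quadratic residues mod 23 are {1, 2, 3, 4, 6, 8, 9, 12, 13, 16, 18}.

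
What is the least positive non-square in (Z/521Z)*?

(2/521) = +1, so 2 is a residue.
(3/521) = −1, so 3 is the smallest positive non-residue mod 521.

3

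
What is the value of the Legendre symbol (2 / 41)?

Pull out 2: since 41 ≡ 1 (mod 8), (2/41) = +1.
Reached (1/41) = 1. Collecting the sign flips along the way, the symbol is +1.

1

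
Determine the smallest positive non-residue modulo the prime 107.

(2/107) = −1, so 2 is the smallest positive non-residue mod 107.

2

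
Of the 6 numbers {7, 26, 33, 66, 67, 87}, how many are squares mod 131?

(7/131) = +1 → QR.
(26/131) = -1 → non-residue.
(33/131) = +1 → QR.
(66/131) = -1 → non-residue.
(67/131) = -1 → non-residue.
(87/131) = -1 → non-residue.
Total quadratic residues among the 6: 2.

2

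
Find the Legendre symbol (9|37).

1

Reciprocity: 9 ≡ 1 and 37 ≡ 1 (mod 4), so (9/37) = +(37/9).
Reduce top mod 9: now compute (1/9).
Reached (1/9) = 1. Collecting the sign flips along the way, the symbol is +1.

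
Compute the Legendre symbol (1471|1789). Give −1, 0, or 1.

Reciprocity: 1471 ≡ 3 and 1789 ≡ 1 (mod 4), so (1471/1789) = +(1789/1471).
Reduce top mod 1471: now compute (318/1471).
Pull out 2: since 1471 ≡ 7 (mod 8), (2/1471) = +1.
Reciprocity: 159 ≡ 3 and 1471 ≡ 3 (mod 4), so (159/1471) = −(1471/159).
Reduce top mod 159: now compute (40/159).
Pull out 2^3: since 159 ≡ 7 (mod 8), (2/159) = +1, so (2/159)^3 = +1.
Reciprocity: 5 ≡ 1 and 159 ≡ 3 (mod 4), so (5/159) = +(159/5).
Reduce top mod 5: now compute (4/5).
Pull out 2^2: since 5 ≡ 5 (mod 8), (2/5) = -1, so (2/5)^2 = +1.
Reached (1/5) = 1. Collecting the sign flips along the way, the symbol is -1.

-1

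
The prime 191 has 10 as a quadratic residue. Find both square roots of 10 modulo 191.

Since 191 ≡ 3 (mod 4), a square root of 10 is 10^((191+1)/4) = 10^48 mod 191.
Repeated squaring: 10^2≡100, 10^4≡68, 10^8≡40, 10^16≡72, 10^32≡27 (mod 191).
10^48 = 10^(32+16) ≡ 34 (mod 191).
Check: 34² = 1156 ≡ 10 (mod 191). The two roots are 34 and 157.

34, 157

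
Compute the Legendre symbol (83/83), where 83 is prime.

First reduce: 83 ≡ 0 (mod 83).
Top reduces to 0: gcd > 1, so the symbol is 0.

0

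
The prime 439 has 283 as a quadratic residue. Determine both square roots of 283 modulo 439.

Since 439 ≡ 3 (mod 4), a square root of 283 is 283^((439+1)/4) = 283^110 mod 439.
Repeated squaring: 283^2≡191, 283^4≡44, 283^8≡180, 283^16≡353, 283^32≡372, 283^64≡99 (mod 439).
283^110 = 283^(64+32+8+4+2) ≡ 40 (mod 439).
Check: 40² = 1600 ≡ 283 (mod 439). The two roots are 40 and 399.

40, 399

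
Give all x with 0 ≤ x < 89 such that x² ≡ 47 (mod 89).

15, 74

89 ≡ 1 (mod 4), so we find a root by search.
Trying successive values, 15² = 225 ≡ 47 (mod 89). The other root is 89 − 15 = 74.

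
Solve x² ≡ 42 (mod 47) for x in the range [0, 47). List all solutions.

18, 29

Since 47 ≡ 3 (mod 4), a square root of 42 is 42^((47+1)/4) = 42^12 mod 47.
Repeated squaring: 42^2≡25, 42^4≡14, 42^8≡8 (mod 47).
42^12 = 42^(8+4) ≡ 18 (mod 47).
Check: 18² = 324 ≡ 42 (mod 47). The two roots are 18 and 29.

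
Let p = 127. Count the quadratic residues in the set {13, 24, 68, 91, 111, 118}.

2

(13/127) = +1 → QR.
(24/127) = -1 → non-residue.
(68/127) = +1 → QR.
(91/127) = -1 → non-residue.
(111/127) = -1 → non-residue.
(118/127) = -1 → non-residue.
Total quadratic residues among the 6: 2.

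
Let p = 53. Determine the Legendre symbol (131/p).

First reduce: 131 ≡ 25 (mod 53).
Reciprocity: 25 ≡ 1 and 53 ≡ 1 (mod 4), so (25/53) = +(53/25).
Reduce top mod 25: now compute (3/25).
Reciprocity: 3 ≡ 3 and 25 ≡ 1 (mod 4), so (3/25) = +(25/3).
Reduce top mod 3: now compute (1/3).
Reached (1/3) = 1. Collecting the sign flips along the way, the symbol is +1.

1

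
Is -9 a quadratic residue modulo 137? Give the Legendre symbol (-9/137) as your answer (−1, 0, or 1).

Euler's criterion: (-9/137) ≡ 128^68 (mod 137).
128^2 ≡ 81 (mod 137)
128^4 ≡ 122 (mod 137)
128^8 ≡ 88 (mod 137)
128^16 ≡ 72 (mod 137)
128^32 ≡ 115 (mod 137)
128^64 ≡ 73 (mod 137)
128^68 = 128^(64+4) ≡ 1 (mod 137).
Result is 1, so (-9/137) = 1.

1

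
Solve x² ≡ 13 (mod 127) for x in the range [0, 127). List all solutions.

Since 127 ≡ 3 (mod 4), a square root of 13 is 13^((127+1)/4) = 13^32 mod 127.
Repeated squaring: 13^2≡42, 13^4≡113, 13^8≡69, 13^16≡62, 13^32≡34 (mod 127).
13^32 = 13^(32) ≡ 34 (mod 127).
Check: 34² = 1156 ≡ 13 (mod 127). The two roots are 34 and 93.

34, 93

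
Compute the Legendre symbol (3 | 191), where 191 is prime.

Reciprocity: 3 ≡ 3 and 191 ≡ 3 (mod 4), so (3/191) = −(191/3).
Reduce top mod 3: now compute (2/3).
Pull out 2: since 3 ≡ 3 (mod 8), (2/3) = -1.
Reached (1/3) = 1. Collecting the sign flips along the way, the symbol is +1.

1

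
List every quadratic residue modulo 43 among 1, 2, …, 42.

Square k = 1,…,21 (k and 43−k give the same square):
1²=1, 2²=4, 3²=9, 4²=16, 5²=25, 6²=36, 7²≡6, 8²≡21, 9²≡38, 10²≡14, 11²≡35, 12²≡15, 13²≡40, 14²≡24, 15²≡10, 16²≡41, 17²≡31, 18²≡23, 19²≡17, 20²≡13, 21²≡11 (mod 43).
So the quadratic residues mod 43 are {1, 4, 6, 9, 10, 11, 13, 14, 15, 16, 17, 21, 23, 24, 25, 31, 35, 36, 38, 40, 41}.

1,4,6,9,10,11,13,14,15,16,17,21,23,24,25,31,35,36,38,40,41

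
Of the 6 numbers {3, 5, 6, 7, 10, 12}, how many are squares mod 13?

3

(3/13) = +1 → QR.
(5/13) = -1 → non-residue.
(6/13) = -1 → non-residue.
(7/13) = -1 → non-residue.
(10/13) = +1 → QR.
(12/13) = +1 → QR.
Total quadratic residues among the 6: 3.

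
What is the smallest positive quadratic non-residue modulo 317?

2

(2/317) = −1, so 2 is the smallest positive non-residue mod 317.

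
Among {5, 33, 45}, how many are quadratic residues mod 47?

0

(5/47) = -1 → non-residue.
(33/47) = -1 → non-residue.
(45/47) = -1 → non-residue.
Total quadratic residues among the 3: 0.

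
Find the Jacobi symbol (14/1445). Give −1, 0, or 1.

1

Pull out 2: since 1445 ≡ 5 (mod 8), (2/1445) = -1.
Reciprocity: 7 ≡ 3 and 1445 ≡ 1 (mod 4), so (7/1445) = +(1445/7).
Reduce top mod 7: now compute (3/7).
Reciprocity: 3 ≡ 3 and 7 ≡ 3 (mod 4), so (3/7) = −(7/3).
Reduce top mod 3: now compute (1/3).
Reached (1/3) = 1. Collecting the sign flips along the way, the symbol is +1.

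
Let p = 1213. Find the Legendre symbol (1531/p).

-1

First reduce: 1531 ≡ 318 (mod 1213).
Pull out 2: since 1213 ≡ 5 (mod 8), (2/1213) = -1.
Reciprocity: 159 ≡ 3 and 1213 ≡ 1 (mod 4), so (159/1213) = +(1213/159).
Reduce top mod 159: now compute (100/159).
Pull out 2^2: since 159 ≡ 7 (mod 8), (2/159) = +1, so (2/159)^2 = +1.
Reciprocity: 25 ≡ 1 and 159 ≡ 3 (mod 4), so (25/159) = +(159/25).
Reduce top mod 25: now compute (9/25).
Reciprocity: 9 ≡ 1 and 25 ≡ 1 (mod 4), so (9/25) = +(25/9).
Reduce top mod 9: now compute (7/9).
Reciprocity: 7 ≡ 3 and 9 ≡ 1 (mod 4), so (7/9) = +(9/7).
Reduce top mod 7: now compute (2/7).
Pull out 2: since 7 ≡ 7 (mod 8), (2/7) = +1.
Reached (1/7) = 1. Collecting the sign flips along the way, the symbol is -1.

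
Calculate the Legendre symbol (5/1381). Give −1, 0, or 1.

1

Reciprocity: 5 ≡ 1 and 1381 ≡ 1 (mod 4), so (5/1381) = +(1381/5).
Reduce top mod 5: now compute (1/5).
Reached (1/5) = 1. Collecting the sign flips along the way, the symbol is +1.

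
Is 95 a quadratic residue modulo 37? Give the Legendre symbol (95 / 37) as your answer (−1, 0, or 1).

1

First reduce: 95 ≡ 21 (mod 37).
Reciprocity: 21 ≡ 1 and 37 ≡ 1 (mod 4), so (21/37) = +(37/21).
Reduce top mod 21: now compute (16/21).
Pull out 2^4: since 21 ≡ 5 (mod 8), (2/21) = -1, so (2/21)^4 = +1.
Reached (1/21) = 1. Collecting the sign flips along the way, the symbol is +1.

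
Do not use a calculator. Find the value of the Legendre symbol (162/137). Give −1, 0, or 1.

1

First reduce: 162 ≡ 25 (mod 137).
Reciprocity: 25 ≡ 1 and 137 ≡ 1 (mod 4), so (25/137) = +(137/25).
Reduce top mod 25: now compute (12/25).
Pull out 2^2: since 25 ≡ 1 (mod 8), (2/25) = +1, so (2/25)^2 = +1.
Reciprocity: 3 ≡ 3 and 25 ≡ 1 (mod 4), so (3/25) = +(25/3).
Reduce top mod 3: now compute (1/3).
Reached (1/3) = 1. Collecting the sign flips along the way, the symbol is +1.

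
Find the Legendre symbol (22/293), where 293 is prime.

Pull out 2: since 293 ≡ 5 (mod 8), (2/293) = -1.
Reciprocity: 11 ≡ 3 and 293 ≡ 1 (mod 4), so (11/293) = +(293/11).
Reduce top mod 11: now compute (7/11).
Reciprocity: 7 ≡ 3 and 11 ≡ 3 (mod 4), so (7/11) = −(11/7).
Reduce top mod 7: now compute (4/7).
Pull out 2^2: since 7 ≡ 7 (mod 8), (2/7) = +1, so (2/7)^2 = +1.
Reached (1/7) = 1. Collecting the sign flips along the way, the symbol is +1.

1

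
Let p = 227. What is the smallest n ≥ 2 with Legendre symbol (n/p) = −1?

2

(2/227) = −1, so 2 is the smallest positive non-residue mod 227.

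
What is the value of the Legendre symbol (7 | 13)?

Reciprocity: 7 ≡ 3 and 13 ≡ 1 (mod 4), so (7/13) = +(13/7).
Reduce top mod 7: now compute (6/7).
Pull out 2: since 7 ≡ 7 (mod 8), (2/7) = +1.
Reciprocity: 3 ≡ 3 and 7 ≡ 3 (mod 4), so (3/7) = −(7/3).
Reduce top mod 3: now compute (1/3).
Reached (1/3) = 1. Collecting the sign flips along the way, the symbol is -1.

-1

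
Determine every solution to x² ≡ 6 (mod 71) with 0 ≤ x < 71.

19, 52

Since 71 ≡ 3 (mod 4), a square root of 6 is 6^((71+1)/4) = 6^18 mod 71.
Repeated squaring: 6^2≡36, 6^4≡18, 6^8≡40, 6^16≡38 (mod 71).
6^18 = 6^(16+2) ≡ 19 (mod 71).
Check: 19² = 361 ≡ 6 (mod 71). The two roots are 19 and 52.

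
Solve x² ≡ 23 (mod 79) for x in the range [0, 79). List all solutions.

Since 79 ≡ 3 (mod 4), a square root of 23 is 23^((79+1)/4) = 23^20 mod 79.
Repeated squaring: 23^2≡55, 23^4≡23, 23^8≡55, 23^16≡23 (mod 79).
23^20 = 23^(16+4) ≡ 55 (mod 79).
Check: 55² = 3025 ≡ 23 (mod 79). The two roots are 24 and 55.

24, 55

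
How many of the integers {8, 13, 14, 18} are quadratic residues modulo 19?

(8/19) = -1 → non-residue.
(13/19) = -1 → non-residue.
(14/19) = -1 → non-residue.
(18/19) = -1 → non-residue.
Total quadratic residues among the 4: 0.

0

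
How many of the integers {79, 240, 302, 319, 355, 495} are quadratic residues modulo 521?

(79/521) = -1 → non-residue.
(240/521) = -1 → non-residue.
(302/521) = +1 → QR.
(319/521) = +1 → QR.
(355/521) = +1 → QR.
(495/521) = +1 → QR.
Total quadratic residues among the 6: 4.

4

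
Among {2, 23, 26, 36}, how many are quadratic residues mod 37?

(2/37) = -1 → non-residue.
(23/37) = -1 → non-residue.
(26/37) = +1 → QR.
(36/37) = +1 → QR.
Total quadratic residues among the 4: 2.

2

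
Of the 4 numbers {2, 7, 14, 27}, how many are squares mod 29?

1

(2/29) = -1 → non-residue.
(7/29) = +1 → QR.
(14/29) = -1 → non-residue.
(27/29) = -1 → non-residue.
Total quadratic residues among the 4: 1.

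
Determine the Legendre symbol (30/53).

-1

Pull out 2: since 53 ≡ 5 (mod 8), (2/53) = -1.
Reciprocity: 15 ≡ 3 and 53 ≡ 1 (mod 4), so (15/53) = +(53/15).
Reduce top mod 15: now compute (8/15).
Pull out 2^3: since 15 ≡ 7 (mod 8), (2/15) = +1, so (2/15)^3 = +1.
Reached (1/15) = 1. Collecting the sign flips along the way, the symbol is -1.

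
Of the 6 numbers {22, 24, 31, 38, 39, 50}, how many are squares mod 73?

3

(22/73) = -1 → non-residue.
(24/73) = +1 → QR.
(31/73) = -1 → non-residue.
(38/73) = +1 → QR.
(39/73) = -1 → non-residue.
(50/73) = +1 → QR.
Total quadratic residues among the 6: 3.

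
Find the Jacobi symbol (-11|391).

-1

First reduce: -11 ≡ 380 (mod 391).
Pull out 2^2: since 391 ≡ 7 (mod 8), (2/391) = +1, so (2/391)^2 = +1.
Reciprocity: 95 ≡ 3 and 391 ≡ 3 (mod 4), so (95/391) = −(391/95).
Reduce top mod 95: now compute (11/95).
Reciprocity: 11 ≡ 3 and 95 ≡ 3 (mod 4), so (11/95) = −(95/11).
Reduce top mod 11: now compute (7/11).
Reciprocity: 7 ≡ 3 and 11 ≡ 3 (mod 4), so (7/11) = −(11/7).
Reduce top mod 7: now compute (4/7).
Pull out 2^2: since 7 ≡ 7 (mod 8), (2/7) = +1, so (2/7)^2 = +1.
Reached (1/7) = 1. Collecting the sign flips along the way, the symbol is -1.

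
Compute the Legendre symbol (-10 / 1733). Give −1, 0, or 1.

1

First reduce: -10 ≡ 1723 (mod 1733).
Reciprocity: 1723 ≡ 3 and 1733 ≡ 1 (mod 4), so (1723/1733) = +(1733/1723).
Reduce top mod 1723: now compute (10/1723).
Pull out 2: since 1723 ≡ 3 (mod 8), (2/1723) = -1.
Reciprocity: 5 ≡ 1 and 1723 ≡ 3 (mod 4), so (5/1723) = +(1723/5).
Reduce top mod 5: now compute (3/5).
Reciprocity: 3 ≡ 3 and 5 ≡ 1 (mod 4), so (3/5) = +(5/3).
Reduce top mod 3: now compute (2/3).
Pull out 2: since 3 ≡ 3 (mod 8), (2/3) = -1.
Reached (1/3) = 1. Collecting the sign flips along the way, the symbol is +1.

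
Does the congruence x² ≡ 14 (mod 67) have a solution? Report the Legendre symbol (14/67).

1

Euler's criterion: (14/67) ≡ 14^33 (mod 67).
14^2 ≡ 62 (mod 67)
14^4 ≡ 25 (mod 67)
14^8 ≡ 22 (mod 67)
14^16 ≡ 15 (mod 67)
14^32 ≡ 24 (mod 67)
14^33 = 14^(32+1) ≡ 1 (mod 67).
Result is 1, so (14/67) = 1.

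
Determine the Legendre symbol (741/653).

-1

First reduce: 741 ≡ 88 (mod 653).
Pull out 2^3: since 653 ≡ 5 (mod 8), (2/653) = -1, so (2/653)^3 = -1.
Reciprocity: 11 ≡ 3 and 653 ≡ 1 (mod 4), so (11/653) = +(653/11).
Reduce top mod 11: now compute (4/11).
Pull out 2^2: since 11 ≡ 3 (mod 8), (2/11) = -1, so (2/11)^2 = +1.
Reached (1/11) = 1. Collecting the sign flips along the way, the symbol is -1.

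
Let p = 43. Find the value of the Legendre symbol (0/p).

Top reduces to 0: gcd > 1, so the symbol is 0.

0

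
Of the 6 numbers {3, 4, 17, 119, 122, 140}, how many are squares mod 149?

(3/149) = -1 → non-residue.
(4/149) = +1 → QR.
(17/149) = +1 → QR.
(119/149) = +1 → QR.
(122/149) = -1 → non-residue.
(140/149) = +1 → QR.
Total quadratic residues among the 6: 4.

4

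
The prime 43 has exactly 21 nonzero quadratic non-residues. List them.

2 3 5 7 8 12 18 19 20 22 26 27 28 29 30 32 33 34 37 39 42

Square k = 1,…,21 (k and 43−k give the same square):
1²=1, 2²=4, 3²=9, 4²=16, 5²=25, 6²=36, 7²≡6, 8²≡21, 9²≡38, 10²≡14, 11²≡35, 12²≡15, 13²≡40, 14²≡24, 15²≡10, 16²≡41, 17²≡31, 18²≡23, 19²≡17, 20²≡13, 21²≡11 (mod 43).
The residues are {1, 4, 6, 9, 10, 11, 13, 14, 15, 16, 17, 21, 23, 24, 25, 31, 35, 36, 38, 40, 41}; the non-residues are the remaining 21 nonzero classes.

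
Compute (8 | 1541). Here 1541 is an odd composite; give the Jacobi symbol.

-1

Pull out 2^3: since 1541 ≡ 5 (mod 8), (2/1541) = -1, so (2/1541)^3 = -1.
Reached (1/1541) = 1. Collecting the sign flips along the way, the symbol is -1.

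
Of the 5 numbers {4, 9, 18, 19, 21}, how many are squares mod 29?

2

(4/29) = +1 → QR.
(9/29) = +1 → QR.
(18/29) = -1 → non-residue.
(19/29) = -1 → non-residue.
(21/29) = -1 → non-residue.
Total quadratic residues among the 5: 2.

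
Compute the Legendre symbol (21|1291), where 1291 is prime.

Reciprocity: 21 ≡ 1 and 1291 ≡ 3 (mod 4), so (21/1291) = +(1291/21).
Reduce top mod 21: now compute (10/21).
Pull out 2: since 21 ≡ 5 (mod 8), (2/21) = -1.
Reciprocity: 5 ≡ 1 and 21 ≡ 1 (mod 4), so (5/21) = +(21/5).
Reduce top mod 5: now compute (1/5).
Reached (1/5) = 1. Collecting the sign flips along the way, the symbol is -1.

-1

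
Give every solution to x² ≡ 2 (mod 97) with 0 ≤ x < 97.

97 ≡ 1 (mod 4), so we find a root by search.
Trying successive values, 14² = 196 ≡ 2 (mod 97). The other root is 97 − 14 = 83.

14, 83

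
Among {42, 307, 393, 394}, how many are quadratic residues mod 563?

0

(42/563) = -1 → non-residue.
(307/563) = -1 → non-residue.
(393/563) = -1 → non-residue.
(394/563) = -1 → non-residue.
Total quadratic residues among the 4: 0.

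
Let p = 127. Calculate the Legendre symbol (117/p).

1

Reciprocity: 117 ≡ 1 and 127 ≡ 3 (mod 4), so (117/127) = +(127/117).
Reduce top mod 117: now compute (10/117).
Pull out 2: since 117 ≡ 5 (mod 8), (2/117) = -1.
Reciprocity: 5 ≡ 1 and 117 ≡ 1 (mod 4), so (5/117) = +(117/5).
Reduce top mod 5: now compute (2/5).
Pull out 2: since 5 ≡ 5 (mod 8), (2/5) = -1.
Reached (1/5) = 1. Collecting the sign flips along the way, the symbol is +1.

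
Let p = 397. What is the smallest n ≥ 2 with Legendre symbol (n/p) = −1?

2

(2/397) = −1, so 2 is the smallest positive non-residue mod 397.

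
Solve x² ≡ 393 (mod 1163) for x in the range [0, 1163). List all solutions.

Since 1163 ≡ 3 (mod 4), a square root of 393 is 393^((1163+1)/4) = 393^291 mod 1163.
Repeated squaring: 393^2≡933, 393^4≡565, 393^8≡563, 393^16≡633, 393^32≡617, 393^64≡388, 393^128≡517, 393^256≡962 (mod 1163).
393^291 = 393^(256+32+2+1) ≡ 142 (mod 1163).
Check: 142² = 20164 ≡ 393 (mod 1163). The two roots are 142 and 1021.

142, 1021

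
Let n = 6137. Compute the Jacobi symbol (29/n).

-1

Reciprocity: 29 ≡ 1 and 6137 ≡ 1 (mod 4), so (29/6137) = +(6137/29).
Reduce top mod 29: now compute (18/29).
Pull out 2: since 29 ≡ 5 (mod 8), (2/29) = -1.
Reciprocity: 9 ≡ 1 and 29 ≡ 1 (mod 4), so (9/29) = +(29/9).
Reduce top mod 9: now compute (2/9).
Pull out 2: since 9 ≡ 1 (mod 8), (2/9) = +1.
Reached (1/9) = 1. Collecting the sign flips along the way, the symbol is -1.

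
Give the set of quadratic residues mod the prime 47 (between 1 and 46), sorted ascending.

Square k = 1,…,23 (k and 47−k give the same square):
1²=1, 2²=4, 3²=9, 4²=16, 5²=25, 6²=36, 7²≡2, 8²≡17, 9²≡34, 10²≡6, 11²≡27, 12²≡3, 13²≡28, 14²≡8, 15²≡37, 16²≡21, 17²≡7, 18²≡42, 19²≡32, 20²≡24, 21²≡18, 22²≡14, 23²≡12 (mod 47).
So the quadratic residues mod 47 are {1, 2, 3, 4, 6, 7, 8, 9, 12, 14, 16, 17, 18, 21, 24, 25, 27, 28, 32, 34, 36, 37, 42}.

1,2,3,4,6,7,8,9,12,14,16,17,18,21,24,25,27,28,32,34,36,37,42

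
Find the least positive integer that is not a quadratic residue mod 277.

2

(2/277) = −1, so 2 is the smallest positive non-residue mod 277.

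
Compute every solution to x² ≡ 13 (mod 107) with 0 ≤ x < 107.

21, 86

Since 107 ≡ 3 (mod 4), a square root of 13 is 13^((107+1)/4) = 13^27 mod 107.
Repeated squaring: 13^2≡62, 13^4≡99, 13^8≡64, 13^16≡30 (mod 107).
13^27 = 13^(16+8+2+1) ≡ 86 (mod 107).
Check: 86² = 7396 ≡ 13 (mod 107). The two roots are 21 and 86.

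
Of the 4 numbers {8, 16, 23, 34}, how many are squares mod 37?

(8/37) = -1 → non-residue.
(16/37) = +1 → QR.
(23/37) = -1 → non-residue.
(34/37) = +1 → QR.
Total quadratic residues among the 4: 2.

2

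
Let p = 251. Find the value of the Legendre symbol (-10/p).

Euler's criterion: (-10/251) ≡ 241^125 (mod 251).
241^2 ≡ 100 (mod 251)
241^4 ≡ 211 (mod 251)
241^8 ≡ 94 (mod 251)
241^16 ≡ 51 (mod 251)
241^32 ≡ 91 (mod 251)
241^64 ≡ 249 (mod 251)
241^125 = 241^(64+32+16+8+4+1) ≡ 1 (mod 251).
Result is 1, so (-10/251) = 1.

1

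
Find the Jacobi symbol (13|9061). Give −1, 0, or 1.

0

Reciprocity: 13 ≡ 1 and 9061 ≡ 1 (mod 4), so (13/9061) = +(9061/13).
Reduce top mod 13: now compute (0/13).
Top reduces to 0: gcd > 1, so the symbol is 0.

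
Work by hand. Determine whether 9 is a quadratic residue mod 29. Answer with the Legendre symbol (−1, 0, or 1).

1

Euler's criterion: (9/29) ≡ 9^14 (mod 29).
9^2 ≡ 23 (mod 29)
9^4 ≡ 7 (mod 29)
9^8 ≡ 20 (mod 29)
9^14 = 9^(8+4+2) ≡ 1 (mod 29).
Result is 1, so (9/29) = 1.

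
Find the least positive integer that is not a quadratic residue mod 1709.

2

(2/1709) = −1, so 2 is the smallest positive non-residue mod 1709.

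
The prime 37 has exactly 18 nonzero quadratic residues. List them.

1, 3, 4, 7, 9, 10, 11, 12, 16, 21, 25, 26, 27, 28, 30, 33, 34, 36

Square k = 1,…,18 (k and 37−k give the same square):
1²=1, 2²=4, 3²=9, 4²=16, 5²=25, 6²=36, 7²≡12, 8²≡27, 9²≡7, 10²≡26, 11²≡10, 12²≡33, 13²≡21, 14²≡11, 15²≡3, 16²≡34, 17²≡30, 18²≡28 (mod 37).
So the quadratic residues mod 37 are {1, 3, 4, 7, 9, 10, 11, 12, 16, 21, 25, 26, 27, 28, 30, 33, 34, 36}.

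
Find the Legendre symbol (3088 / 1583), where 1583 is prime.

-1

First reduce: 3088 ≡ 1505 (mod 1583).
Reciprocity: 1505 ≡ 1 and 1583 ≡ 3 (mod 4), so (1505/1583) = +(1583/1505).
Reduce top mod 1505: now compute (78/1505).
Pull out 2: since 1505 ≡ 1 (mod 8), (2/1505) = +1.
Reciprocity: 39 ≡ 3 and 1505 ≡ 1 (mod 4), so (39/1505) = +(1505/39).
Reduce top mod 39: now compute (23/39).
Reciprocity: 23 ≡ 3 and 39 ≡ 3 (mod 4), so (23/39) = −(39/23).
Reduce top mod 23: now compute (16/23).
Pull out 2^4: since 23 ≡ 7 (mod 8), (2/23) = +1, so (2/23)^4 = +1.
Reached (1/23) = 1. Collecting the sign flips along the way, the symbol is -1.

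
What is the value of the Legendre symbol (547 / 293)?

1

Euler's criterion: (547/293) ≡ 254^146 (mod 293).
254^2 ≡ 56 (mod 293)
254^4 ≡ 206 (mod 293)
254^8 ≡ 244 (mod 293)
254^16 ≡ 57 (mod 293)
254^32 ≡ 26 (mod 293)
254^64 ≡ 90 (mod 293)
254^128 ≡ 189 (mod 293)
254^146 = 254^(128+16+2) ≡ 1 (mod 293).
Result is 1, so (547/293) = 1.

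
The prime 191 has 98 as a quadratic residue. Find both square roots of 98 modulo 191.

Since 191 ≡ 3 (mod 4), a square root of 98 is 98^((191+1)/4) = 98^48 mod 191.
Repeated squaring: 98^2≡54, 98^4≡51, 98^8≡118, 98^16≡172, 98^32≡170 (mod 191).
98^48 = 98^(32+16) ≡ 17 (mod 191).
Check: 17² = 289 ≡ 98 (mod 191). The two roots are 17 and 174.

17, 174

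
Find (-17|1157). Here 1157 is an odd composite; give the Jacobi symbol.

1

First reduce: -17 ≡ 1140 (mod 1157).
Pull out 2^2: since 1157 ≡ 5 (mod 8), (2/1157) = -1, so (2/1157)^2 = +1.
Reciprocity: 285 ≡ 1 and 1157 ≡ 1 (mod 4), so (285/1157) = +(1157/285).
Reduce top mod 285: now compute (17/285).
Reciprocity: 17 ≡ 1 and 285 ≡ 1 (mod 4), so (17/285) = +(285/17).
Reduce top mod 17: now compute (13/17).
Reciprocity: 13 ≡ 1 and 17 ≡ 1 (mod 4), so (13/17) = +(17/13).
Reduce top mod 13: now compute (4/13).
Pull out 2^2: since 13 ≡ 5 (mod 8), (2/13) = -1, so (2/13)^2 = +1.
Reached (1/13) = 1. Collecting the sign flips along the way, the symbol is +1.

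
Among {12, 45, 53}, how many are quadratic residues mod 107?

2

(12/107) = +1 → QR.
(45/107) = -1 → non-residue.
(53/107) = +1 → QR.
Total quadratic residues among the 3: 2.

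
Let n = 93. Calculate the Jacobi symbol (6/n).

0

Pull out 2: since 93 ≡ 5 (mod 8), (2/93) = -1.
Reciprocity: 3 ≡ 3 and 93 ≡ 1 (mod 4), so (3/93) = +(93/3).
Reduce top mod 3: now compute (0/3).
Top reduces to 0: gcd > 1, so the symbol is 0.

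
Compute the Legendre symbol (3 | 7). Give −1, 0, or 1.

-1

Reciprocity: 3 ≡ 3 and 7 ≡ 3 (mod 4), so (3/7) = −(7/3).
Reduce top mod 3: now compute (1/3).
Reached (1/3) = 1. Collecting the sign flips along the way, the symbol is -1.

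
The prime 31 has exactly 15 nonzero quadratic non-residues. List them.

Square k = 1,…,15 (k and 31−k give the same square):
1²=1, 2²=4, 3²=9, 4²=16, 5²=25, 6²≡5, 7²≡18, 8²≡2, 9²≡19, 10²≡7, 11²≡28, 12²≡20, 13²≡14, 14²≡10, 15²≡8 (mod 31).
The residues are {1, 2, 4, 5, 7, 8, 9, 10, 14, 16, 18, 19, 20, 25, 28}; the non-residues are the remaining 15 nonzero classes.

3 6 11 12 13 15 17 21 22 23 24 26 27 29 30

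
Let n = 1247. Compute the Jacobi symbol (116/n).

0

Pull out 2^2: since 1247 ≡ 7 (mod 8), (2/1247) = +1, so (2/1247)^2 = +1.
Reciprocity: 29 ≡ 1 and 1247 ≡ 3 (mod 4), so (29/1247) = +(1247/29).
Reduce top mod 29: now compute (0/29).
Top reduces to 0: gcd > 1, so the symbol is 0.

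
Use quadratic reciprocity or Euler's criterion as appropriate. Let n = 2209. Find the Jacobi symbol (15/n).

Reciprocity: 15 ≡ 3 and 2209 ≡ 1 (mod 4), so (15/2209) = +(2209/15).
Reduce top mod 15: now compute (4/15).
Pull out 2^2: since 15 ≡ 7 (mod 8), (2/15) = +1, so (2/15)^2 = +1.
Reached (1/15) = 1. Collecting the sign flips along the way, the symbol is +1.

1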